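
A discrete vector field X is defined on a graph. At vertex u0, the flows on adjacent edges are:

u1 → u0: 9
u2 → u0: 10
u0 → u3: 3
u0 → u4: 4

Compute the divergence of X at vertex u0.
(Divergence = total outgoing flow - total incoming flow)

Divergence = sum of outgoing flows = (-9) + (-10) + 3 + 4 = -12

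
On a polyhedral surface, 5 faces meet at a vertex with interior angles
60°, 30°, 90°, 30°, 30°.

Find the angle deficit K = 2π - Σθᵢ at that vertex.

Sum of angles = 240°. K = 360° - 240° = 120° = 2π/3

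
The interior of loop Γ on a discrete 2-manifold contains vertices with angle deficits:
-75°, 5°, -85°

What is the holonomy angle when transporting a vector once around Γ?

Holonomy = total enclosed curvature = (-75°) + 5° + (-85°) = -155°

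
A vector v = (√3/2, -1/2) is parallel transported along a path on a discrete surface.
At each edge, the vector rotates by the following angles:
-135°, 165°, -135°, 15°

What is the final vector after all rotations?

Total rotation: (-135°) + 165° + (-135°) + 15° = -90°. Final vector: (-0.5000, -0.8660)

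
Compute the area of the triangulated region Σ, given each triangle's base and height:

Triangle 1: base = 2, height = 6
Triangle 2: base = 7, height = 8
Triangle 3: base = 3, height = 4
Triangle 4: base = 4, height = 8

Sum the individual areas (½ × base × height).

(1/2)×2×6 + (1/2)×7×8 + (1/2)×3×4 + (1/2)×4×8 = 56.0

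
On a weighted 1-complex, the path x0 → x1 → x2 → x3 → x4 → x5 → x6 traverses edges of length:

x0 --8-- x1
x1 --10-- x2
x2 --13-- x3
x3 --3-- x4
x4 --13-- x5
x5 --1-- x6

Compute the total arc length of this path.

Arc length = 8 + 10 + 13 + 3 + 13 + 1 = 48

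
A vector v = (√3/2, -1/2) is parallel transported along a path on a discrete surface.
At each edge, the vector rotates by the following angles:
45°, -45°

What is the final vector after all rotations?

Total rotation: 45° + (-45°) = 0°. Final vector: (0.8660, -0.5000)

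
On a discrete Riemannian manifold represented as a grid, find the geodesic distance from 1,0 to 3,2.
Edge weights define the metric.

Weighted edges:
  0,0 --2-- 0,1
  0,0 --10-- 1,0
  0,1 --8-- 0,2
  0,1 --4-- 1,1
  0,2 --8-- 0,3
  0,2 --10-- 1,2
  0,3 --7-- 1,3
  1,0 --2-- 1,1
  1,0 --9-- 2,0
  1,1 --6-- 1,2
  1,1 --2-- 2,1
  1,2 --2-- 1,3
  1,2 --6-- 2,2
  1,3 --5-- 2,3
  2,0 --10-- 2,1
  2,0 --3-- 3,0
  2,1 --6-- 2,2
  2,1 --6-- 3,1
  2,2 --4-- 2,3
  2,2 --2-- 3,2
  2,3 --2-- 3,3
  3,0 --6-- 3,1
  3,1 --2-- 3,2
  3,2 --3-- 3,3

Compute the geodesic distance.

Shortest path: 1,0 → 1,1 → 2,1 → 2,2 → 3,2, total weight = 12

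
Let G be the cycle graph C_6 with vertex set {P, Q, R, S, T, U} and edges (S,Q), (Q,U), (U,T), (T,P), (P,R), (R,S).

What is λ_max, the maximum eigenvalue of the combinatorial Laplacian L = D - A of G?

The cycle graph C_n has Laplacian eigenvalues λ_k = 2 − 2cos(2πk/n), k = 0, 1, …, n−1. Here n = 6:
k=0: 2 − 2cos(0) = 0.0; k=1: 2 − 2cos(π/3) = 1.0; k=2: 2 − 2cos(2π/3) = 3.0; k=3: 2 − 2cos(π) = 4.0; k=4: 2 − 2cos(4π/3) = 3.0; k=5: 2 − 2cos(5π/3) = 1.0.
Laplacian eigenvalues: [0.0, 1.0, 1.0, 3.0, 3.0, 4.0]. Largest eigenvalue (spectral radius) = 4.0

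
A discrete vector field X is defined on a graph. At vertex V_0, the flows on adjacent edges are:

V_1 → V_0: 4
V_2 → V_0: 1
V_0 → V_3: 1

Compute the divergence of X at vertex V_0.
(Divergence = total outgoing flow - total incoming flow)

Divergence = sum of outgoing flows = (-4) + (-1) + 1 = -4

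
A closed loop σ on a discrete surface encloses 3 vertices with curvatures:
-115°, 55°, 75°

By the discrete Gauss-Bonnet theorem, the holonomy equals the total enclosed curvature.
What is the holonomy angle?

Holonomy = total enclosed curvature = (-115°) + 55° + 75° = 15°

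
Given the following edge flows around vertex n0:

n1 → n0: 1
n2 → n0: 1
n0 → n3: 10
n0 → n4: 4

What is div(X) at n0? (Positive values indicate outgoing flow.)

Divergence = sum of outgoing flows = (-1) + (-1) + 10 + 4 = 12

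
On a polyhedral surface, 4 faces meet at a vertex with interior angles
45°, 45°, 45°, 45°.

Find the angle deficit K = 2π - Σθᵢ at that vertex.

Sum of angles = 180°. K = 360° - 180° = 180°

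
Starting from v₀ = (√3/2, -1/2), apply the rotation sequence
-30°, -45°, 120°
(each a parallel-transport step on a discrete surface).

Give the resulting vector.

Total rotation: (-30°) + (-45°) + 120° = 45°. Final vector: (0.9659, 0.2588)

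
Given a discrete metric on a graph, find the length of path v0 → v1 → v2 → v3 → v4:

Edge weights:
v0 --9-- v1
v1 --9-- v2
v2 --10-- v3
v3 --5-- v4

Arc length = 9 + 9 + 10 + 5 = 33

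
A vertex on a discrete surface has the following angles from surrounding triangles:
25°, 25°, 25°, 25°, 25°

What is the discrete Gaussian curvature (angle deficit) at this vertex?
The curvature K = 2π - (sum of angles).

Sum of angles = 125°. K = 360° - 125° = 235° = 47π/36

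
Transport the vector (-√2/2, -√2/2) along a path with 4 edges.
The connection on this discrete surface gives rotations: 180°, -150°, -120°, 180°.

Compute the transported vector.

Total rotation: 180° + (-150°) + (-120°) + 180° = 90°. Final vector: (0.7071, -0.7071)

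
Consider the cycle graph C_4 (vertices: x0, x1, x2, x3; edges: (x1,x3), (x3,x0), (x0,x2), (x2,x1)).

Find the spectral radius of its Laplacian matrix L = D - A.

The cycle graph C_n has Laplacian eigenvalues λ_k = 2 − 2cos(2πk/n), k = 0, 1, …, n−1. Here n = 4:
k=0: 2 − 2cos(0) = 0.0; k=1: 2 − 2cos(π/2) = 2.0; k=2: 2 − 2cos(π) = 4.0; k=3: 2 − 2cos(3π/2) = 2.0.
Laplacian eigenvalues: [0.0, 2.0, 2.0, 4.0]. Largest eigenvalue (spectral radius) = 4.0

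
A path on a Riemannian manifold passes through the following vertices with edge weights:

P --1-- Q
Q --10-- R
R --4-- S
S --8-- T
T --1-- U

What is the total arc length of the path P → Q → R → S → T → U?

Arc length = 1 + 10 + 4 + 8 + 1 = 24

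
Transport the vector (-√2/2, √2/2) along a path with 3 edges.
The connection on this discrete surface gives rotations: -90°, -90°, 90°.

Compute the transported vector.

Total rotation: (-90°) + (-90°) + 90° = -90°. Final vector: (0.7071, 0.7071)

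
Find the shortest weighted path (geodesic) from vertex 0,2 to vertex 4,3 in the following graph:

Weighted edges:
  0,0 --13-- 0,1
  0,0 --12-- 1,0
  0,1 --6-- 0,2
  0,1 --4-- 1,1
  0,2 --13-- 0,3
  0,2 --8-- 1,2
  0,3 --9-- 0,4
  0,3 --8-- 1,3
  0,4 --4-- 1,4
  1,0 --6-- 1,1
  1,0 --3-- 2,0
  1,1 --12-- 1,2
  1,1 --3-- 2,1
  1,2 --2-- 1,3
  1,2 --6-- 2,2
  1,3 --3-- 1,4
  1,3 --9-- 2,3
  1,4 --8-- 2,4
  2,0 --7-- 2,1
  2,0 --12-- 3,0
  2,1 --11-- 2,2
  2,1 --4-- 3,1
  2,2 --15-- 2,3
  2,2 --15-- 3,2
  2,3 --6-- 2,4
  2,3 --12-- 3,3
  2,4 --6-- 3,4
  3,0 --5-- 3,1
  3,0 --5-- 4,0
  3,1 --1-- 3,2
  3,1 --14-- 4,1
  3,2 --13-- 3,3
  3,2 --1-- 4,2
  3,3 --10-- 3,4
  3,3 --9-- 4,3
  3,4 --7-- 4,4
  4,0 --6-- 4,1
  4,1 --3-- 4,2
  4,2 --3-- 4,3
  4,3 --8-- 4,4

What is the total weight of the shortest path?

Shortest path: 0,2 → 0,1 → 1,1 → 2,1 → 3,1 → 3,2 → 4,2 → 4,3, total weight = 22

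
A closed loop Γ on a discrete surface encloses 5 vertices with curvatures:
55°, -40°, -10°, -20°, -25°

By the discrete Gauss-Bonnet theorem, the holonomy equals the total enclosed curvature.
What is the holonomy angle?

Holonomy = total enclosed curvature = 55° + (-40°) + (-10°) + (-20°) + (-25°) = -40°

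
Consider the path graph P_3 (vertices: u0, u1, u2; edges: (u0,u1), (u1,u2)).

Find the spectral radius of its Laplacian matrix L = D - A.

The path graph P_n has Laplacian eigenvalues λ_k = 2 − 2cos(kπ/n), k = 0, 1, …, n−1. Here n = 3:
k=0: 2 − 2cos(0) = 0.0; k=1: 2 − 2cos(π/3) = 1.0; k=2: 2 − 2cos(2π/3) = 3.0.
Laplacian eigenvalues: [0.0, 1.0, 3.0]. Largest eigenvalue (spectral radius) = 3.0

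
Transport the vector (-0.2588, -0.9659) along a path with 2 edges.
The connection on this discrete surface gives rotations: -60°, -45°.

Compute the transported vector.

Total rotation: (-60°) + (-45°) = -105°. Final vector: (-0.8660, 0.5000)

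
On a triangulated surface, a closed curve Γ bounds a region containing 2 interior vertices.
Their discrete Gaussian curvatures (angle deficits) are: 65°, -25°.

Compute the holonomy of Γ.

Holonomy = total enclosed curvature = 65° + (-25°) = 40°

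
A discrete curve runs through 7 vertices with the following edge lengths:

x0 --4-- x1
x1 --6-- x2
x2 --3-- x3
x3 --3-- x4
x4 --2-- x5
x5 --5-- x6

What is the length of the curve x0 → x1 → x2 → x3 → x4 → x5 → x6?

Arc length = 4 + 6 + 3 + 3 + 2 + 5 = 23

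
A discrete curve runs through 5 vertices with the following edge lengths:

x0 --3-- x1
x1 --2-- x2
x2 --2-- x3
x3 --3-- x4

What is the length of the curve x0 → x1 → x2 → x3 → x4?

Arc length = 3 + 2 + 2 + 3 = 10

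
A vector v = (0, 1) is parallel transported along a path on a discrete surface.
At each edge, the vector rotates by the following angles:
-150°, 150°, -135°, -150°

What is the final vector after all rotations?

Total rotation: (-150°) + 150° + (-135°) + (-150°) = -285° ≡ 75° (mod 360°). Final vector: (-0.9659, 0.2588)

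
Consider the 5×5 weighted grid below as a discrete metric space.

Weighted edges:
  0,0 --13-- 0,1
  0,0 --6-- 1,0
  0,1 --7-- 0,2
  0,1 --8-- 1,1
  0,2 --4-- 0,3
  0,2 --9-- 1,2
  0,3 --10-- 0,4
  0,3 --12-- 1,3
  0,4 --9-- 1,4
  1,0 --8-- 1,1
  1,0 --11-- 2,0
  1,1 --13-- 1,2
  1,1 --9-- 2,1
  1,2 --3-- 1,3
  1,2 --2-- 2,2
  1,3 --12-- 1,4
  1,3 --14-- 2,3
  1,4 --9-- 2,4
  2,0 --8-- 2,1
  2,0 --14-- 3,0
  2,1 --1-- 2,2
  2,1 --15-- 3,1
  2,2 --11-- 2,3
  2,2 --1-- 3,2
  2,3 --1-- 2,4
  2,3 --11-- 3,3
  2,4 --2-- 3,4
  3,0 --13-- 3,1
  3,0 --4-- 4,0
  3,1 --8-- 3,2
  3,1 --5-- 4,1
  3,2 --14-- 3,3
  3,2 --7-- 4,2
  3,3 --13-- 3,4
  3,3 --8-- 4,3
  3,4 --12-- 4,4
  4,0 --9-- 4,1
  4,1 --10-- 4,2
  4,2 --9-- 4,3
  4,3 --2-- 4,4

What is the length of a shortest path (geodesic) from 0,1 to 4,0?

Shortest path: 0,1 → 0,2 → 1,2 → 2,2 → 3,2 → 3,1 → 4,1 → 4,0, total weight = 41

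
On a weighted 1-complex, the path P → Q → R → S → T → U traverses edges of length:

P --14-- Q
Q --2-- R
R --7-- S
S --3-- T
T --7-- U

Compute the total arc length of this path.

Arc length = 14 + 2 + 7 + 3 + 7 = 33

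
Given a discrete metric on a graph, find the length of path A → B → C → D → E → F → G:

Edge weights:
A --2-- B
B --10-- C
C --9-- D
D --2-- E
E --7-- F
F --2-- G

Arc length = 2 + 10 + 9 + 2 + 7 + 2 = 32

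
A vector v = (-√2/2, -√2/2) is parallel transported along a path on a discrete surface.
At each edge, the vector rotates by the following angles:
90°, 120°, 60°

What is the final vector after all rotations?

Total rotation: 90° + 120° + 60° = 270° ≡ -90° (mod 360°). Final vector: (-0.7071, 0.7071)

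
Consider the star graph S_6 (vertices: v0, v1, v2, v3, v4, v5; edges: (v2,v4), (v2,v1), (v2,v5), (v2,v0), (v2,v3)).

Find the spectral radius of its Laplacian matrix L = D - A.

The star S_6 is the complete bipartite graph K_{1,5} (one hub of degree 5, 5 leaves of degree 1). The Laplacian spectrum of K_{p,q} is 0, p (multiplicity q−1), q (multiplicity p−1), p+q. With p = 1, q = 5: 0 once, 1 with multiplicity 4, and 6 once. (Check: trace L = sum of degrees = 10 = 4·1 + 6.)
Laplacian eigenvalues: [0.0, 1.0, 1.0, 1.0, 1.0, 6.0]. Largest eigenvalue (spectral radius) = 6.0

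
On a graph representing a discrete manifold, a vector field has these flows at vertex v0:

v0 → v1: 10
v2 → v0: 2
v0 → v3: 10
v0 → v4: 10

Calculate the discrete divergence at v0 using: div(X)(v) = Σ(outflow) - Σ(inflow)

Divergence = sum of outgoing flows = 10 + (-2) + 10 + 10 = 28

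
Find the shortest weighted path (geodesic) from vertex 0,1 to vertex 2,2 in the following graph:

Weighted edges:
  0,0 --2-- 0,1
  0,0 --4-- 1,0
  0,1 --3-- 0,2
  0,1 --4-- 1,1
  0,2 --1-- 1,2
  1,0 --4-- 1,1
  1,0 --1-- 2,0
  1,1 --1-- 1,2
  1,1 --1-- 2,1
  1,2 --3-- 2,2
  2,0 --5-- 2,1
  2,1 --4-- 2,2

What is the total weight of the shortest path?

Shortest path: 0,1 → 0,2 → 1,2 → 2,2, total weight = 7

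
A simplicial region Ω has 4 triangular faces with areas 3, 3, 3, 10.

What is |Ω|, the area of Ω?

3 + 3 + 3 + 10 = 19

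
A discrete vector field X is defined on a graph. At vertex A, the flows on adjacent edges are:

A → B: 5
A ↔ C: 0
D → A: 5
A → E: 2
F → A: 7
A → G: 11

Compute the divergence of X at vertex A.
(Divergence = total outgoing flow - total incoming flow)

Divergence = sum of outgoing flows = 5 + 0 + (-5) + 2 + (-7) + 11 = 6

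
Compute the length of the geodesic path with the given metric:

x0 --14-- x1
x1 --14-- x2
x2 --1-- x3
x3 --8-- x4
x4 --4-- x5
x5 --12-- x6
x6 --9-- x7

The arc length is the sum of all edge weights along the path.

Arc length = 14 + 14 + 1 + 8 + 4 + 12 + 9 = 62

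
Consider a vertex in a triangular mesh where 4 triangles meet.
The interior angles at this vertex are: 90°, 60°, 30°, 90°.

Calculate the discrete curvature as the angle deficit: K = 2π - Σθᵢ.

Sum of angles = 270°. K = 360° - 270° = 90° = π/2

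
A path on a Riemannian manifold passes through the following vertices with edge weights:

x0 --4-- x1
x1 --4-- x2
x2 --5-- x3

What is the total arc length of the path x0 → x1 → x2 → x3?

Arc length = 4 + 4 + 5 = 13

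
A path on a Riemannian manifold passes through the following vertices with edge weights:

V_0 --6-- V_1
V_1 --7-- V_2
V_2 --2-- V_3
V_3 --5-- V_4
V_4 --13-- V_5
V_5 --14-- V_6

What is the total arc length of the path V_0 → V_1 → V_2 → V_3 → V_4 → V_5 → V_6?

Arc length = 6 + 7 + 2 + 5 + 13 + 14 = 47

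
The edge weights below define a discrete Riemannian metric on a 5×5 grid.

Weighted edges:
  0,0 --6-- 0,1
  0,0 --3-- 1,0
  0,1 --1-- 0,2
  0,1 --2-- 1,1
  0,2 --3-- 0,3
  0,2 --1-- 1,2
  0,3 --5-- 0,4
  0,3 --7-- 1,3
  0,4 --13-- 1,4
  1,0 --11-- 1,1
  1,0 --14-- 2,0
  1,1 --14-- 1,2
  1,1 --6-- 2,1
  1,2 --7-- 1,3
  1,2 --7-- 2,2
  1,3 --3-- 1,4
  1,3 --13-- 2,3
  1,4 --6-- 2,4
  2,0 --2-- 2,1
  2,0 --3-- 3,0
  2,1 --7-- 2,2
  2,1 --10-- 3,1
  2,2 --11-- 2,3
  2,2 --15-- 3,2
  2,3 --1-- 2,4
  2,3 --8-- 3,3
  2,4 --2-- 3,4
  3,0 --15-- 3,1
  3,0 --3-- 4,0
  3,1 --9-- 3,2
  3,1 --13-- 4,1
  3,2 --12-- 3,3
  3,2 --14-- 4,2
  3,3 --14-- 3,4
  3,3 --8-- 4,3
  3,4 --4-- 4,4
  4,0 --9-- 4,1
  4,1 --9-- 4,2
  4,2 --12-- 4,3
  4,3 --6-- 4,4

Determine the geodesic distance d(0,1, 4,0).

Shortest path: 0,1 → 1,1 → 2,1 → 2,0 → 3,0 → 4,0, total weight = 16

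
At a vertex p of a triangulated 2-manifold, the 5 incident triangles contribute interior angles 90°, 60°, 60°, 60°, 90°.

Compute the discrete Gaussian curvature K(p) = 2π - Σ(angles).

Sum of angles = 360°. K = 360° - 360° = 0° = 0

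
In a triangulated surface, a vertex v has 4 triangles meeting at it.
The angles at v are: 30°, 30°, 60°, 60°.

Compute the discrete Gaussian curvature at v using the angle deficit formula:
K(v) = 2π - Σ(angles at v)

Sum of angles = 180°. K = 360° - 180° = 180°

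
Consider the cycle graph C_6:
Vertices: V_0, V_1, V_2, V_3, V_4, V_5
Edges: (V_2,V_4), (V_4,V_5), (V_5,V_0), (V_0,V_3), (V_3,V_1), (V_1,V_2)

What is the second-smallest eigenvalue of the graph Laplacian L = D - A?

The cycle graph C_n has Laplacian eigenvalues λ_k = 2 − 2cos(2πk/n), k = 0, 1, …, n−1. Here n = 6:
k=0: 2 − 2cos(0) = 0.0; k=1: 2 − 2cos(π/3) = 1.0; k=2: 2 − 2cos(2π/3) = 3.0; k=3: 2 − 2cos(π) = 4.0; k=4: 2 − 2cos(4π/3) = 3.0; k=5: 2 − 2cos(5π/3) = 1.0.
Laplacian eigenvalues: [0.0, 1.0, 1.0, 3.0, 3.0, 4.0]. Algebraic connectivity (smallest non-zero eigenvalue) = 1.0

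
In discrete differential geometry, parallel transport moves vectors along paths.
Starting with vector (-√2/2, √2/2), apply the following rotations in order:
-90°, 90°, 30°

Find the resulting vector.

Total rotation: (-90°) + 90° + 30° = 30°. Final vector: (-0.9659, 0.2588)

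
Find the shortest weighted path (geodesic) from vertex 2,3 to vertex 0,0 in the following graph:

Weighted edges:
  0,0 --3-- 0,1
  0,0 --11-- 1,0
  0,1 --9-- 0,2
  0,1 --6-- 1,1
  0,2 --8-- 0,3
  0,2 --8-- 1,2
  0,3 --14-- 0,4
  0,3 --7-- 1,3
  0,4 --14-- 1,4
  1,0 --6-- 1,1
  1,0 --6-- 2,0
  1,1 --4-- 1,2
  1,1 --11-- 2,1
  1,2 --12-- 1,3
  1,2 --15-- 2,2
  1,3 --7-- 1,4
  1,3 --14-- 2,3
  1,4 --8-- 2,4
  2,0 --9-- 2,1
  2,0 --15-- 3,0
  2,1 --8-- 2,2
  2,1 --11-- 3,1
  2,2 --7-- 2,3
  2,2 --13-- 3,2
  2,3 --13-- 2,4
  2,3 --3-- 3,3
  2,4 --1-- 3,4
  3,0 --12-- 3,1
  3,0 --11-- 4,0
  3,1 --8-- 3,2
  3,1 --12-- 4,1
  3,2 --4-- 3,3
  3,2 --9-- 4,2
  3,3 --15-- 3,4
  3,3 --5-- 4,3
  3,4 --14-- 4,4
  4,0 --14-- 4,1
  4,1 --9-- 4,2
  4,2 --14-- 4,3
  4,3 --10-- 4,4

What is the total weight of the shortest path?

Shortest path: 2,3 → 2,2 → 2,1 → 1,1 → 0,1 → 0,0, total weight = 35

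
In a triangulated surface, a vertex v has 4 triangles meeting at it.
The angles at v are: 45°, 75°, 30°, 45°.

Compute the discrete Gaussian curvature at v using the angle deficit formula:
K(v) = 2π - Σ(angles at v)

Sum of angles = 195°. K = 360° - 195° = 165°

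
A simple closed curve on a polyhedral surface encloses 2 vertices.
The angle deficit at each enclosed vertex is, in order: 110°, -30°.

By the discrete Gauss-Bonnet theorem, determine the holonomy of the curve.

Holonomy = total enclosed curvature = 110° + (-30°) = 80°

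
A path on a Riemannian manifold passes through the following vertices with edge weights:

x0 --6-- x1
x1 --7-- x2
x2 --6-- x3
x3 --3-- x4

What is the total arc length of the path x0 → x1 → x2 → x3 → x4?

Arc length = 6 + 7 + 6 + 3 = 22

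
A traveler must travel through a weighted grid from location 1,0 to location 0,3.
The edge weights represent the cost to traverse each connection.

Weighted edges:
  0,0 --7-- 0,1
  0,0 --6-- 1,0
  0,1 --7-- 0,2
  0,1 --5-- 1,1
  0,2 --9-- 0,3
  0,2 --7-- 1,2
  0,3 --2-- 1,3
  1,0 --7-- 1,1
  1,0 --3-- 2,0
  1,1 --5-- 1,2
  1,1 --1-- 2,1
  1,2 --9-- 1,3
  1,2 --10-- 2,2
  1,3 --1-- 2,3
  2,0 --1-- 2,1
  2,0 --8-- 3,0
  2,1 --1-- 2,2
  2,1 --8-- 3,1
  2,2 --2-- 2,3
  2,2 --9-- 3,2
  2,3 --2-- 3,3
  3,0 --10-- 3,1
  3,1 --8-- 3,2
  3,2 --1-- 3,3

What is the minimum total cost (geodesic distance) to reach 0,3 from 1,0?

Shortest path: 1,0 → 2,0 → 2,1 → 2,2 → 2,3 → 1,3 → 0,3, total weight = 10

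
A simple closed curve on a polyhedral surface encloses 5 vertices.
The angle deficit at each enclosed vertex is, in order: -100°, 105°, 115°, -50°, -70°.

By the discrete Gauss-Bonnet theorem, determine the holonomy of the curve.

Holonomy = total enclosed curvature = (-100°) + 105° + 115° + (-50°) + (-70°) = 0°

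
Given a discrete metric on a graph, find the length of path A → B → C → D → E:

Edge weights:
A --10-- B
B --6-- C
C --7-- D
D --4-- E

Arc length = 10 + 6 + 7 + 4 = 27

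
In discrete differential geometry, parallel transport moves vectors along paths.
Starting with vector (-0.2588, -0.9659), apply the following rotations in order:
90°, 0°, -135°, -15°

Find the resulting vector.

Total rotation: 90° + 0° + (-135°) + (-15°) = -60°. Final vector: (-0.9659, -0.2588)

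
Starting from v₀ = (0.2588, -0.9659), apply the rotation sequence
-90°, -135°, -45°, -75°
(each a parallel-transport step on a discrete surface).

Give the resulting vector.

Total rotation: (-90°) + (-135°) + (-45°) + (-75°) = -345° ≡ 15° (mod 360°). Final vector: (0.5000, -0.8660)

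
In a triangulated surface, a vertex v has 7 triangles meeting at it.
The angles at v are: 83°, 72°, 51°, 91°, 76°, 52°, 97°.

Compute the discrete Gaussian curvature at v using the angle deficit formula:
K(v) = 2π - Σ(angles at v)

Sum of angles = 522°. K = 360° - 522° = -162° = -9π/10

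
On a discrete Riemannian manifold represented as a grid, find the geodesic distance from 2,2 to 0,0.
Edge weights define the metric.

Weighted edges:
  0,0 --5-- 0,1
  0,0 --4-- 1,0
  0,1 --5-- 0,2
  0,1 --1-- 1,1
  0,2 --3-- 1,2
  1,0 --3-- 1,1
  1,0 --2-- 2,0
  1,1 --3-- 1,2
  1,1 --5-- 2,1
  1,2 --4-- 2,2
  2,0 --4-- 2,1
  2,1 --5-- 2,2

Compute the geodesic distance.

Shortest path: 2,2 → 1,2 → 1,1 → 0,1 → 0,0, total weight = 13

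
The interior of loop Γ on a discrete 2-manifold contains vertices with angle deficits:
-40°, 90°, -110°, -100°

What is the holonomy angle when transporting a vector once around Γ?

Holonomy = total enclosed curvature = (-40°) + 90° + (-110°) + (-100°) = -160°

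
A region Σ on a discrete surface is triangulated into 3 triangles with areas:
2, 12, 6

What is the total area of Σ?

2 + 12 + 6 = 20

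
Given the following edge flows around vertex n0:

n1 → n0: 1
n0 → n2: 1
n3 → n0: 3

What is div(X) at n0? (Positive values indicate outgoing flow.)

Divergence = sum of outgoing flows = (-1) + 1 + (-3) = -3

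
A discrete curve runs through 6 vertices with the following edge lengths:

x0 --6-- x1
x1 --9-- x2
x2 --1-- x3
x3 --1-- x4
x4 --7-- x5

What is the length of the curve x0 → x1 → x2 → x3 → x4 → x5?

Arc length = 6 + 9 + 1 + 1 + 7 = 24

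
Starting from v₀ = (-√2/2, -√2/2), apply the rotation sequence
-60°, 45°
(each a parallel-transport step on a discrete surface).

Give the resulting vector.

Total rotation: (-60°) + 45° = -15°. Final vector: (-0.8660, -0.5000)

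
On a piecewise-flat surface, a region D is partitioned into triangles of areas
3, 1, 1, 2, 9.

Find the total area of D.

3 + 1 + 1 + 2 + 9 = 16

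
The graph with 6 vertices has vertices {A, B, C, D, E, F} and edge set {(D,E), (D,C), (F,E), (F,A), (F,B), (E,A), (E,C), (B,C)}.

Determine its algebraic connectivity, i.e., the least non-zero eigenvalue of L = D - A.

Degrees: deg(A) = 2, deg(B) = 2, deg(C) = 3, deg(D) = 2, deg(E) = 4, deg(F) = 3.
L = D − A with rows/columns ordered (A, B, C, D, E, F):
  [ 2,  0,  0,  0, -1, -1]
  [ 0,  2, -1,  0,  0, -1]
  [ 0, -1,  3, -1, -1,  0]
  [ 0,  0, -1,  2, -1,  0]
  [-1,  0, -1, -1,  4, -1]
  [-1, -1,  0,  0, -1,  3]
Characteristic polynomial: det(λI − L) = λ(λ² − 5λ + 5)(λ² − 7λ + 9)(λ − 4).
Roots: λ = 0; (λ² − 5λ + 5) = 0 ⇒ λ = (5 ± √5)/2 ≈ 1.382, 3.618; (λ² − 7λ + 9) = 0 ⇒ λ = (7 ± √13)/2 ≈ 1.6972, 5.3028; (λ − 4) = 0 ⇒ λ = 4.
(Check: the roots sum (with multiplicity) to 16, matching trace L = Σdeg = 2·8 = 16.)
Laplacian eigenvalues: [0.0, 1.382, 1.6972, 3.618, 4.0, 5.3028]. Algebraic connectivity (smallest non-zero eigenvalue) = 1.382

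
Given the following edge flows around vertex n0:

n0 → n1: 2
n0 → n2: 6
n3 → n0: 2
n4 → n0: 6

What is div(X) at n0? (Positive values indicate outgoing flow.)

Divergence = sum of outgoing flows = 2 + 6 + (-2) + (-6) = 0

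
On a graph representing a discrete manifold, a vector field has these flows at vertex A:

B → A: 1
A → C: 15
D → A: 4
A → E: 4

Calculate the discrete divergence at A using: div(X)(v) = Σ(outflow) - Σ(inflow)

Divergence = sum of outgoing flows = (-1) + 15 + (-4) + 4 = 14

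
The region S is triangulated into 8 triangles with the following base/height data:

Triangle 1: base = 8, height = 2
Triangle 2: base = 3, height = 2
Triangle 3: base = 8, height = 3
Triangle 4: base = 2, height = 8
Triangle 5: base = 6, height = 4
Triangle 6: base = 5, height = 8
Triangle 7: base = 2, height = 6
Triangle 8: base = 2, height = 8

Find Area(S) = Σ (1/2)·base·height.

(1/2)×8×2 + (1/2)×3×2 + (1/2)×8×3 + (1/2)×2×8 + (1/2)×6×4 + (1/2)×5×8 + (1/2)×2×6 + (1/2)×2×8 = 77.0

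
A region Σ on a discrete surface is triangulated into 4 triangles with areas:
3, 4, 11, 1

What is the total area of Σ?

3 + 4 + 11 + 1 = 19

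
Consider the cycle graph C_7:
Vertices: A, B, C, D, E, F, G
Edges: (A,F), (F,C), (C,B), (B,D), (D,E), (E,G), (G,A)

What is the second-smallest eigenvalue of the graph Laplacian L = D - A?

The cycle graph C_n has Laplacian eigenvalues λ_k = 2 − 2cos(2πk/n), k = 0, 1, …, n−1. Here n = 7:
k=0: 2 − 2cos(0) = 0.0; k=1: 2 − 2cos(2π/7) = 0.753; k=2: 2 − 2cos(4π/7) = 2.445; k=3: 2 − 2cos(6π/7) = 3.8019; k=4: 2 − 2cos(8π/7) = 3.8019; k=5: 2 − 2cos(10π/7) = 2.445; k=6: 2 − 2cos(12π/7) = 0.753.
Laplacian eigenvalues: [0.0, 0.753, 0.753, 2.445, 2.445, 3.8019, 3.8019]. Algebraic connectivity (smallest non-zero eigenvalue) = 0.753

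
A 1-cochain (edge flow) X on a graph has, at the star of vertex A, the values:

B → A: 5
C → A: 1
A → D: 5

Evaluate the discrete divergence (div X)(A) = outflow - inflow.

Divergence = sum of outgoing flows = (-5) + (-1) + 5 = -1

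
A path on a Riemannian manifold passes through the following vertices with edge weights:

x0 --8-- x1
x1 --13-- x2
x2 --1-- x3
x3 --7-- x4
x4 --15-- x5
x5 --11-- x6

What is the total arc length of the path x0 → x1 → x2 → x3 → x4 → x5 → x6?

Arc length = 8 + 13 + 1 + 7 + 15 + 11 = 55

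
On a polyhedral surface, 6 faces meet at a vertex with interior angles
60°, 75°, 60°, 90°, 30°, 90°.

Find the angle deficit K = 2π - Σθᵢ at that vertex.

Sum of angles = 405°. K = 360° - 405° = -45° = -π/4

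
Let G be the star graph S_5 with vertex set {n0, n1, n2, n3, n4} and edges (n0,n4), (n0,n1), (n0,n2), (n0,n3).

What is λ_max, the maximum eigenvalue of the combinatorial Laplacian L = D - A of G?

The star S_5 is the complete bipartite graph K_{1,4} (one hub of degree 4, 4 leaves of degree 1). The Laplacian spectrum of K_{p,q} is 0, p (multiplicity q−1), q (multiplicity p−1), p+q. With p = 1, q = 4: 0 once, 1 with multiplicity 3, and 5 once. (Check: trace L = sum of degrees = 8 = 3·1 + 5.)
Laplacian eigenvalues: [0.0, 1.0, 1.0, 1.0, 5.0]. Largest eigenvalue (spectral radius) = 5.0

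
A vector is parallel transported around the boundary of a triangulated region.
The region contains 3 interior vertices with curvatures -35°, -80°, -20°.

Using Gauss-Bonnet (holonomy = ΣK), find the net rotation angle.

Holonomy = total enclosed curvature = (-35°) + (-80°) + (-20°) = -135°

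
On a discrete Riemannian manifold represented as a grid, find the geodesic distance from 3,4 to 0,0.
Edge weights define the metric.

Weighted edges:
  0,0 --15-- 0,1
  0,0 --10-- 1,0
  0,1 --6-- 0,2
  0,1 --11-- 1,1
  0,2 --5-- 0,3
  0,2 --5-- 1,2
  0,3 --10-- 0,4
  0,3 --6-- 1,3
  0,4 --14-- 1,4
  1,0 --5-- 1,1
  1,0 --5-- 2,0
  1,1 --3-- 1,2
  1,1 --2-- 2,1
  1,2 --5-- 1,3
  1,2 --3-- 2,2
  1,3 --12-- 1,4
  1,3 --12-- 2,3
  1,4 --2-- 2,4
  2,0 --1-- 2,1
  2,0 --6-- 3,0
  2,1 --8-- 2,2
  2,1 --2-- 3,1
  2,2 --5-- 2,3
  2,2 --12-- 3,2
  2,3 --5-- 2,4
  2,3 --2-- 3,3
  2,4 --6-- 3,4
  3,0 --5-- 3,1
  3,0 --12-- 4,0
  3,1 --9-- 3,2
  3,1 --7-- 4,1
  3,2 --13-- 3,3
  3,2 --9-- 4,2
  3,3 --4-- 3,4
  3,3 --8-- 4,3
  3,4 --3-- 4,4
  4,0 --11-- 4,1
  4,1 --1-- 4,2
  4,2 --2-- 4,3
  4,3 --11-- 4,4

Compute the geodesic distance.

Shortest path: 3,4 → 3,3 → 2,3 → 2,2 → 1,2 → 1,1 → 1,0 → 0,0, total weight = 32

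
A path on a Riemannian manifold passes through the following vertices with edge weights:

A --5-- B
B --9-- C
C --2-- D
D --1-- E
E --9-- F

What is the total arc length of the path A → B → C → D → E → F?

Arc length = 5 + 9 + 2 + 1 + 9 = 26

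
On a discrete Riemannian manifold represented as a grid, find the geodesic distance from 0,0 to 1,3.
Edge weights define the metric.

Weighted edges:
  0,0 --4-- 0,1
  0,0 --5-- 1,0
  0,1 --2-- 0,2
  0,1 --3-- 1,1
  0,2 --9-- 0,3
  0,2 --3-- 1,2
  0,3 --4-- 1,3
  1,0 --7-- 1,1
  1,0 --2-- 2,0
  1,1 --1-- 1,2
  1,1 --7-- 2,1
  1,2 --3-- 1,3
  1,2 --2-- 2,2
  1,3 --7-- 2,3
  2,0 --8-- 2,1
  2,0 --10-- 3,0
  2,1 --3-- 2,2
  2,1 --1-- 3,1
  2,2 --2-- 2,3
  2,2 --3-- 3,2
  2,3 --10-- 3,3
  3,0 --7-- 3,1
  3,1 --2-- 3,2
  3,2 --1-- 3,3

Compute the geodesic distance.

Shortest path: 0,0 → 0,1 → 1,1 → 1,2 → 1,3, total weight = 11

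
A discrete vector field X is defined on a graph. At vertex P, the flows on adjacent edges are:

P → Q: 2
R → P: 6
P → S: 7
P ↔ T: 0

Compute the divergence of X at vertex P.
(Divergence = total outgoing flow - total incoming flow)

Divergence = sum of outgoing flows = 2 + (-6) + 7 + 0 = 3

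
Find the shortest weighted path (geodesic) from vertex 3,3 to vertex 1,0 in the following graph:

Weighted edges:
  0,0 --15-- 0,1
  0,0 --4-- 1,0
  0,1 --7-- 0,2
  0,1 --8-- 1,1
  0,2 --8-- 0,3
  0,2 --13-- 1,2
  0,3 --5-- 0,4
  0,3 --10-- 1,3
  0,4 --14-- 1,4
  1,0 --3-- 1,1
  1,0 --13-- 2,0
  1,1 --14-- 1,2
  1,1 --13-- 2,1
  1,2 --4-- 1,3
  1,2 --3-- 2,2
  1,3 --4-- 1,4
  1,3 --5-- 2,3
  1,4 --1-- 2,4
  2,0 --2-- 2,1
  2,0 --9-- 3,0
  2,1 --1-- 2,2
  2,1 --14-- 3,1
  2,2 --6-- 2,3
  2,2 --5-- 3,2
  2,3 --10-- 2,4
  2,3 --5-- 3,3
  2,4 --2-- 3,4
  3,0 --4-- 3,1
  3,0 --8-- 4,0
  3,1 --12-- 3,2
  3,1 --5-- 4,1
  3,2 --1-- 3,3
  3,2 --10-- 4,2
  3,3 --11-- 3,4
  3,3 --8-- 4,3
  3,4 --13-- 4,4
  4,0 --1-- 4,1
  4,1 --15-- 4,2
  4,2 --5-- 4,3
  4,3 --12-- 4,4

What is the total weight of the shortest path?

Shortest path: 3,3 → 3,2 → 2,2 → 2,1 → 2,0 → 1,0, total weight = 22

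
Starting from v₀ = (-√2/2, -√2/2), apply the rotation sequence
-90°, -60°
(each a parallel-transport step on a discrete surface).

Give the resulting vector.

Total rotation: (-90°) + (-60°) = -150°. Final vector: (0.2588, 0.9659)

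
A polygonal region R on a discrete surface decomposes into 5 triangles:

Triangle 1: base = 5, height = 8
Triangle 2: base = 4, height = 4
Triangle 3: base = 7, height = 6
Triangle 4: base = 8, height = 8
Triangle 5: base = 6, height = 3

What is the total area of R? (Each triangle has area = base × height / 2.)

(1/2)×5×8 + (1/2)×4×4 + (1/2)×7×6 + (1/2)×8×8 + (1/2)×6×3 = 90.0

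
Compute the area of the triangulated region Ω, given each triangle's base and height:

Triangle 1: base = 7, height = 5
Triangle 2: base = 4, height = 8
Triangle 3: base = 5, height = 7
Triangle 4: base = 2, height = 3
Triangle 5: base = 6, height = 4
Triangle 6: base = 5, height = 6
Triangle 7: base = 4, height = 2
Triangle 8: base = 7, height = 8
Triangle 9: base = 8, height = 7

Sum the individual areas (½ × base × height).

(1/2)×7×5 + (1/2)×4×8 + (1/2)×5×7 + (1/2)×2×3 + (1/2)×6×4 + (1/2)×5×6 + (1/2)×4×2 + (1/2)×7×8 + (1/2)×8×7 = 141.0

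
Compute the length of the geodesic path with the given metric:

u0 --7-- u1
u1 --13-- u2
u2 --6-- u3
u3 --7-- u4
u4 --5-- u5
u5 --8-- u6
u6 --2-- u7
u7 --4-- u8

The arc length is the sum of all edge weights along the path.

Arc length = 7 + 13 + 6 + 7 + 5 + 8 + 2 + 4 = 52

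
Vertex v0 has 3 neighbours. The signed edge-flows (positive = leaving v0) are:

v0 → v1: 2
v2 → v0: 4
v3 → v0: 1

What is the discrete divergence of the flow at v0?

Divergence = sum of outgoing flows = 2 + (-4) + (-1) = -3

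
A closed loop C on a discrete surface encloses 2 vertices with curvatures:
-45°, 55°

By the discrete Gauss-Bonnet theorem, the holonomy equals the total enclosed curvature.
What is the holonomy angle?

Holonomy = total enclosed curvature = (-45°) + 55° = 10°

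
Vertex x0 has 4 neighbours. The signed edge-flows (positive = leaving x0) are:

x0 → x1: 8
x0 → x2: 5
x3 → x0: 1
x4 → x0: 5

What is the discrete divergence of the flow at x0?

Divergence = sum of outgoing flows = 8 + 5 + (-1) + (-5) = 7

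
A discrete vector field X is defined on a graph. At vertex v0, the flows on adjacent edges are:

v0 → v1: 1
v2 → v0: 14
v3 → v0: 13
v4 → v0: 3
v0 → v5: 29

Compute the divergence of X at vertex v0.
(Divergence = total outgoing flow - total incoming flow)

Divergence = sum of outgoing flows = 1 + (-14) + (-13) + (-3) + 29 = 0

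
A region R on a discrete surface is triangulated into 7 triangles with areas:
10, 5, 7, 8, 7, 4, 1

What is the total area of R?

10 + 5 + 7 + 8 + 7 + 4 + 1 = 42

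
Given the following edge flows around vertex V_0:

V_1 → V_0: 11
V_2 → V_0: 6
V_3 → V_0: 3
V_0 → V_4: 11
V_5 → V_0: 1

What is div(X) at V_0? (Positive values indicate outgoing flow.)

Divergence = sum of outgoing flows = (-11) + (-6) + (-3) + 11 + (-1) = -10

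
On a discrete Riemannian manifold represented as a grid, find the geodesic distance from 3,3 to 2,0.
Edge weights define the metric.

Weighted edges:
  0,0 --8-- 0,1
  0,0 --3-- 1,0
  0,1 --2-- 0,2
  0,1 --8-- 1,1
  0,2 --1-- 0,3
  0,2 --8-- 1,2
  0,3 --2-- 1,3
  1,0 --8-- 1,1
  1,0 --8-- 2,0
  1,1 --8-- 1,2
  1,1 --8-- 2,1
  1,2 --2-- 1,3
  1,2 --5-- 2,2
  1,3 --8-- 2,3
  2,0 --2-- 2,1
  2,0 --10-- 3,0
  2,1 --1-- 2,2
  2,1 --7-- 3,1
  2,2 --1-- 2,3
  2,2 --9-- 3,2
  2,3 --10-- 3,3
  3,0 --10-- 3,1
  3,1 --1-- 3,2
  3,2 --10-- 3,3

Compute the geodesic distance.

Shortest path: 3,3 → 2,3 → 2,2 → 2,1 → 2,0, total weight = 14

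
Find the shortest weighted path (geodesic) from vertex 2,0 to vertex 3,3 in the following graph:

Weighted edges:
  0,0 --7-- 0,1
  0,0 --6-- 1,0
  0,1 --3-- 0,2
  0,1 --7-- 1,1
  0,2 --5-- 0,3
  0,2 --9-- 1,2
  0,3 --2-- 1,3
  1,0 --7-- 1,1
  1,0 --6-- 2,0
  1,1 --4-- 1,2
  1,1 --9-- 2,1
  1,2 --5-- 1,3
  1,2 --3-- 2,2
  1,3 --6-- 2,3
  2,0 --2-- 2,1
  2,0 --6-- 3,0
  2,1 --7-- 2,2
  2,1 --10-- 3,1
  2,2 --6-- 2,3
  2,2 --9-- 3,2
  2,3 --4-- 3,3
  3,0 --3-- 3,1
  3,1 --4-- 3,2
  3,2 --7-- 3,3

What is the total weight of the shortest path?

Shortest path: 2,0 → 2,1 → 2,2 → 2,3 → 3,3, total weight = 19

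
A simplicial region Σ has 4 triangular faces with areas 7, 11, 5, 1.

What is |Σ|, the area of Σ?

7 + 11 + 5 + 1 = 24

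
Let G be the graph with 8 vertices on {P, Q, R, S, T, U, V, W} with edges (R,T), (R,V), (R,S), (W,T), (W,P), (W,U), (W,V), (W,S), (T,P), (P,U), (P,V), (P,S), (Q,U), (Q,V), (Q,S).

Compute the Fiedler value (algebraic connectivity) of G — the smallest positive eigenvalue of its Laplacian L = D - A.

Degrees: deg(P) = 5, deg(Q) = 3, deg(R) = 3, deg(S) = 4, deg(T) = 3, deg(U) = 3, deg(V) = 4, deg(W) = 5.
L = D − A with rows/columns ordered (P, Q, R, S, T, U, V, W):
  [ 5,  0,  0, -1, -1, -1, -1, -1]
  [ 0,  3,  0, -1,  0, -1, -1,  0]
  [ 0,  0,  3, -1, -1,  0, -1,  0]
  [-1, -1, -1,  4,  0,  0,  0, -1]
  [-1,  0, -1,  0,  3,  0,  0, -1]
  [-1, -1,  0,  0,  0,  3,  0, -1]
  [-1, -1, -1,  0,  0,  0,  4, -1]
  [-1,  0,  0, -1, -1, -1, -1,  5]
Characteristic polynomial: det(λI − L) = λ(λ − 2)(λ² − 10λ + 20)(λ − 4)³(λ − 6).
Roots: λ = 0; (λ − 2) = 0 ⇒ λ = 2; (λ² − 10λ + 20) = 0 ⇒ λ = 5 ± √5 ≈ 2.7639, 7.2361; (λ − 4) = 0 ⇒ λ = 4 (multiplicity 3); (λ − 6) = 0 ⇒ λ = 6.
(Check: the roots sum (with multiplicity) to 30, matching trace L = Σdeg = 2·15 = 30.)
Laplacian eigenvalues: [0.0, 2.0, 2.7639, 4.0, 4.0, 4.0, 6.0, 7.2361]. Algebraic connectivity (smallest non-zero eigenvalue) = 2.0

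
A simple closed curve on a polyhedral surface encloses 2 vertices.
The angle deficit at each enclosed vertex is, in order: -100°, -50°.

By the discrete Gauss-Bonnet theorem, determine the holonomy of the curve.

Holonomy = total enclosed curvature = (-100°) + (-50°) = -150°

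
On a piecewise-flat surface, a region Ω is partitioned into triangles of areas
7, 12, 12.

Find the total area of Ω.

7 + 12 + 12 = 31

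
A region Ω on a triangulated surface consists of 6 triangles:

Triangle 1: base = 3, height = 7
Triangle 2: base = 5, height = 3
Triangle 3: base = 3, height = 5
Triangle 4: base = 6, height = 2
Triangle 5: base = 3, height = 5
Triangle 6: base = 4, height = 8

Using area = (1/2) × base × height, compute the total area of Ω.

(1/2)×3×7 + (1/2)×5×3 + (1/2)×3×5 + (1/2)×6×2 + (1/2)×3×5 + (1/2)×4×8 = 55.0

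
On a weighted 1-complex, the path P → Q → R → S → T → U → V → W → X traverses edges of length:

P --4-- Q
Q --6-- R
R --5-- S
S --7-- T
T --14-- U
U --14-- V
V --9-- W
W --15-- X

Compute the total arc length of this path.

Arc length = 4 + 6 + 5 + 7 + 14 + 14 + 9 + 15 = 74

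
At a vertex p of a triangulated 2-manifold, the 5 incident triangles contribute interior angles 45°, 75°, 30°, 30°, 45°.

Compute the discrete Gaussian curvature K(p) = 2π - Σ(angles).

Sum of angles = 225°. K = 360° - 225° = 135°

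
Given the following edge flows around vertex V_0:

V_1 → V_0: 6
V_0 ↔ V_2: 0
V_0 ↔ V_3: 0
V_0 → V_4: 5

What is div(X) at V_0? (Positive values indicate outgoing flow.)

Divergence = sum of outgoing flows = (-6) + 0 + 0 + 5 = -1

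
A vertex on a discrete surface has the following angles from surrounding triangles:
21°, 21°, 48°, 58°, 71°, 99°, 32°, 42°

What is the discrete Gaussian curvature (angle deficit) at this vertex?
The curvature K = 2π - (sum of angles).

Sum of angles = 392°. K = 360° - 392° = -32° = -8π/45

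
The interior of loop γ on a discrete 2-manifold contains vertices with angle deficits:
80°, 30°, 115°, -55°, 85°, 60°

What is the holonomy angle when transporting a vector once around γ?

Holonomy = total enclosed curvature = 80° + 30° + 115° + (-55°) + 85° + 60° = 315°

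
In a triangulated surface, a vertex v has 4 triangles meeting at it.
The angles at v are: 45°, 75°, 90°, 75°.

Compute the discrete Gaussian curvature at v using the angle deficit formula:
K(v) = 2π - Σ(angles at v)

Sum of angles = 285°. K = 360° - 285° = 75° = 5π/12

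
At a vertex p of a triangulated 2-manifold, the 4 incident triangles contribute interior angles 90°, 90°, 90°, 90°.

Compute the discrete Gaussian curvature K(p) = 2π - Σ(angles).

Sum of angles = 360°. K = 360° - 360° = 0° = 0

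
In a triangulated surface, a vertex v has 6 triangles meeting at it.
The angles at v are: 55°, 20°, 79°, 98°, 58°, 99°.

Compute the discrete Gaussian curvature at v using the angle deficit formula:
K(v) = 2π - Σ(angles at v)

Sum of angles = 409°. K = 360° - 409° = -49° = -49π/180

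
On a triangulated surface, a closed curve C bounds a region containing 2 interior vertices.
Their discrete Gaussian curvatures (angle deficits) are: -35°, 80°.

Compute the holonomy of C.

Holonomy = total enclosed curvature = (-35°) + 80° = 45°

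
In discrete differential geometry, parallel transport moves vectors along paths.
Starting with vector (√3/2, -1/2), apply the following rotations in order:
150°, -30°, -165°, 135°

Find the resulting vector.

Total rotation: 150° + (-30°) + (-165°) + 135° = 90°. Final vector: (0.5000, 0.8660)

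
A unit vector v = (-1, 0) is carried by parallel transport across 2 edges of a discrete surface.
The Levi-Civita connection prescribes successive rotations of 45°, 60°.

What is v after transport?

Total rotation: 45° + 60° = 105°. Final vector: (0.2588, -0.9659)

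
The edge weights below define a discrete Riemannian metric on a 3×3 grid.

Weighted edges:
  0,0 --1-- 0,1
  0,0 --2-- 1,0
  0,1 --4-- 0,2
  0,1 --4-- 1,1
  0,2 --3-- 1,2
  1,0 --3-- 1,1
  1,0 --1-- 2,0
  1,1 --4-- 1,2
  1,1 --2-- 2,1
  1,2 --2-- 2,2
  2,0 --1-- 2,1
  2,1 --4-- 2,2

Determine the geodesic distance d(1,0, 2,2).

Shortest path: 1,0 → 2,0 → 2,1 → 2,2, total weight = 6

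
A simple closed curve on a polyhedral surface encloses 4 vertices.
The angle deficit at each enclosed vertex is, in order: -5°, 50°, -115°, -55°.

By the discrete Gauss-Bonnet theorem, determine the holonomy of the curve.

Holonomy = total enclosed curvature = (-5°) + 50° + (-115°) + (-55°) = -125°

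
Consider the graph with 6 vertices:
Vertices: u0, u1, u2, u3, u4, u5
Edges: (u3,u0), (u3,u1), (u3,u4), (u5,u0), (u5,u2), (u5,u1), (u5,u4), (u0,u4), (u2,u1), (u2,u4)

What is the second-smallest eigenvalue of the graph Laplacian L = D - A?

Degrees: deg(u0) = 3, deg(u1) = 3, deg(u2) = 3, deg(u3) = 3, deg(u4) = 4, deg(u5) = 4.
L = D − A with rows/columns ordered (u0, u1, u2, u3, u4, u5):
  [ 3,  0,  0, -1, -1, -1]
  [ 0,  3, -1, -1,  0, -1]
  [ 0, -1,  3,  0, -1, -1]
  [-1, -1,  0,  3, -1,  0]
  [-1,  0, -1, -1,  4, -1]
  [-1, -1, -1,  0, -1,  4]
Characteristic polynomial: det(λI − L) = λ(λ² − 8λ + 13)(λ − 3)(λ − 4)(λ − 5).
Roots: λ = 0; (λ² − 8λ + 13) = 0 ⇒ λ = 4 ± √3 ≈ 2.2679, 5.7321; (λ − 3) = 0 ⇒ λ = 3; (λ − 4) = 0 ⇒ λ = 4; (λ − 5) = 0 ⇒ λ = 5.
(Check: the roots sum (with multiplicity) to 20, matching trace L = Σdeg = 2·10 = 20.)
Laplacian eigenvalues: [0.0, 2.2679, 3.0, 4.0, 5.0, 5.7321]. Algebraic connectivity (smallest non-zero eigenvalue) = 2.2679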